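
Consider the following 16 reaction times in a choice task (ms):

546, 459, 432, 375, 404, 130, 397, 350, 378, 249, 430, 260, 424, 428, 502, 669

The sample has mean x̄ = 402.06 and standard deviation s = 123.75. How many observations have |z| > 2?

2

Cutoffs: x̄ ± 2s = [154.56, 649.56].
Outside the cutoffs: 130, 669.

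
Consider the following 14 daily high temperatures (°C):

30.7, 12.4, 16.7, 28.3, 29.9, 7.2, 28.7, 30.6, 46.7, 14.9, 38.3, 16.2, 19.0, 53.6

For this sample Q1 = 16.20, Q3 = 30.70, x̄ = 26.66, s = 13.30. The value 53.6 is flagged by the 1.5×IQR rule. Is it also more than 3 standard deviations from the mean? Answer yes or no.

z = (53.6 − 26.66) / 13.30 = 2.03.
|z| = 2.03 ≤ 3.

no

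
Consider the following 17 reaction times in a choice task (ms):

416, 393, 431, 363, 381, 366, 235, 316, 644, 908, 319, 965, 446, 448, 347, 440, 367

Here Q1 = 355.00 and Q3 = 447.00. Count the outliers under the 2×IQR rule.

3

IQR = 92.00; fences at 355.00 − 184.00 = 171.00 and 447.00 + 184.00 = 631.00.
Outside the cutoffs: 644, 908, 965.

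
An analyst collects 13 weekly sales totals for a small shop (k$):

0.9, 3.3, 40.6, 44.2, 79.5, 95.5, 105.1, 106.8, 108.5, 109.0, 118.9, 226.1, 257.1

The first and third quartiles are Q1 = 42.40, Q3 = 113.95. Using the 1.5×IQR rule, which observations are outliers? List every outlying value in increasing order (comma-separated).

IQR = Q3 − Q1 = 113.95 − 42.40 = 71.55.
Lower fence = Q1 − 1.5·IQR = 42.40 − 107.325 = -64.925.
Upper fence = Q3 + 1.5·IQR = 113.95 + 107.325 = 221.275.
226.1 > 221.275 → outlier.
257.1 > 221.275 → outlier.
All remaining values lie within [-64.925, 221.275].

226.1, 257.1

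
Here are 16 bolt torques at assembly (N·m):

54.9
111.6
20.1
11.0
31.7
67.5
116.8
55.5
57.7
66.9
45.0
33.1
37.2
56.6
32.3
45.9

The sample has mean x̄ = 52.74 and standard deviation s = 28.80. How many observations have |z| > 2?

Cutoffs: x̄ ± 2s = [-4.86, 110.34].
Outside the cutoffs: 111.6, 116.8.

2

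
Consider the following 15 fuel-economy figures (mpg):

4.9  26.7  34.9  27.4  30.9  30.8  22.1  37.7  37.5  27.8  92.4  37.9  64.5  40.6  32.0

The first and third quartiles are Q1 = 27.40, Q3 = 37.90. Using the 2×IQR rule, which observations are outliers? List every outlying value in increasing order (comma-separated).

IQR = Q3 − Q1 = 37.90 − 27.40 = 10.50.
Lower fence = Q1 − 2·IQR = 27.40 − 21.00 = 6.40.
Upper fence = Q3 + 2·IQR = 37.90 + 21.00 = 58.90.
4.9 < 6.40 → outlier.
64.5 > 58.90 → outlier.
92.4 > 58.90 → outlier.
All remaining values lie within [6.40, 58.90].

4.9, 64.5, 92.4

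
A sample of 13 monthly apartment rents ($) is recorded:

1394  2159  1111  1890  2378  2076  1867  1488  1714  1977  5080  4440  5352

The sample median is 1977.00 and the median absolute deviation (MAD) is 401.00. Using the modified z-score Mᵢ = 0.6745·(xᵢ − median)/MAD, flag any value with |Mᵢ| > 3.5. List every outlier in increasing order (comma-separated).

|Mᵢ| > 3.5 ⇔ |xᵢ − 1977.00| > 3.5·401.00/0.6745 = 2080.80.
So outliers lie outside [-103.80, 4057.80].
4440: M = 4.14 → outlier.
5080: M = 5.22 → outlier.
5352: M = 5.68 → outlier.

4440, 5080, 5352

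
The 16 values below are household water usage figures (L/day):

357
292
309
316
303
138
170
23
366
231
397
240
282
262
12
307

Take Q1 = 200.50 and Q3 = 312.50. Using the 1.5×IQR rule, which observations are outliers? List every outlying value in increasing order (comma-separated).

IQR = Q3 − Q1 = 312.50 − 200.50 = 112.00.
Lower fence = Q1 − 1.5·IQR = 200.50 − 168.00 = 32.50.
Upper fence = Q3 + 1.5·IQR = 312.50 + 168.00 = 480.50.
12 < 32.50 → outlier.
23 < 32.50 → outlier.
All remaining values lie within [32.50, 480.50].

12, 23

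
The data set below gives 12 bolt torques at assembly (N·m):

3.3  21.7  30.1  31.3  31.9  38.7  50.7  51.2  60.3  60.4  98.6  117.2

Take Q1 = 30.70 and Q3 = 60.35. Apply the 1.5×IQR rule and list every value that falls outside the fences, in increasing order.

117.2

IQR = Q3 − Q1 = 60.35 − 30.70 = 29.65.
Lower fence = Q1 − 1.5·IQR = 30.70 − 44.475 = -13.775.
Upper fence = Q3 + 1.5·IQR = 60.35 + 44.475 = 104.825.
117.2 > 104.825 → outlier.
All remaining values lie within [-13.775, 104.825].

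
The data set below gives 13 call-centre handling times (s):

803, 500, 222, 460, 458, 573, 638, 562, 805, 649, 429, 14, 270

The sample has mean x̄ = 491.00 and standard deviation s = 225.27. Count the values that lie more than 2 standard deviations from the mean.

1

Cutoffs: x̄ ± 2s = [40.46, 941.54].
Outside the cutoffs: 14.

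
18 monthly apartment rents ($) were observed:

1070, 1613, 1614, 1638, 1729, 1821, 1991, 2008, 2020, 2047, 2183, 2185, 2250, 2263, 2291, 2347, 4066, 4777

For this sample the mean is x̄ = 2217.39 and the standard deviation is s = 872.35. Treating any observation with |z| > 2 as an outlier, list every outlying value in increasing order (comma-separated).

Cutoffs at x̄ ± 2s: 2217.39 ± 2·872.35 = [472.69, 3962.09].
4066: z = 2.12, |z| > 2 → outlier.
4777: z = 2.93, |z| > 2 → outlier.
Every other value lies within [472.69, 3962.09].

4066, 4777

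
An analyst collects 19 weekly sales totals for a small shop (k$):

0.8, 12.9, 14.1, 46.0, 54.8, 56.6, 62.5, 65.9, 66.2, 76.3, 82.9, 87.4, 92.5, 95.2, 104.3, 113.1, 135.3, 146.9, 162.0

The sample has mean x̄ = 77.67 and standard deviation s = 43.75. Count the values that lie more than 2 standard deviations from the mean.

0

Cutoffs: x̄ ± 2s = [-9.83, 165.17].
Every value lies within the cutoffs.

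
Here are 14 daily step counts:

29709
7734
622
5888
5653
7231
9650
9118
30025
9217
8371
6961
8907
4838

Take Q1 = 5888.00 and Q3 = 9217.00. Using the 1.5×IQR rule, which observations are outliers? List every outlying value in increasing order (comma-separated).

622, 29709, 30025

IQR = Q3 − Q1 = 9217.00 − 5888.00 = 3329.00.
Lower fence = Q1 − 1.5·IQR = 5888.00 − 4993.50 = 894.50.
Upper fence = Q3 + 1.5·IQR = 9217.00 + 4993.50 = 14210.50.
622 < 894.50 → outlier.
29709 > 14210.50 → outlier.
30025 > 14210.50 → outlier.
All remaining values lie within [894.50, 14210.50].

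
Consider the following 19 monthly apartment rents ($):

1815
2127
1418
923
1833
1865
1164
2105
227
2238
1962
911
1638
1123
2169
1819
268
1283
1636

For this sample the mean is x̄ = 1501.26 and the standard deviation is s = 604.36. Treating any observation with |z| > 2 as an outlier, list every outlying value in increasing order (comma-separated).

227, 268

Cutoffs at x̄ ± 2s: 1501.26 ± 2·604.36 = [292.54, 2709.98].
227: z = -2.11, |z| > 2 → outlier.
268: z = -2.04, |z| > 2 → outlier.
Every other value lies within [292.54, 2709.98].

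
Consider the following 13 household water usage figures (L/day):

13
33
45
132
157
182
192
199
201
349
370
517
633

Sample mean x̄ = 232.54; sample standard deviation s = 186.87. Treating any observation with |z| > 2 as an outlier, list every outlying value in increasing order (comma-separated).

633

Cutoffs at x̄ ± 2s: 232.54 ± 2·186.87 = [-141.20, 606.28].
633: z = 2.14, |z| > 2 → outlier.
Every other value lies within [-141.20, 606.28].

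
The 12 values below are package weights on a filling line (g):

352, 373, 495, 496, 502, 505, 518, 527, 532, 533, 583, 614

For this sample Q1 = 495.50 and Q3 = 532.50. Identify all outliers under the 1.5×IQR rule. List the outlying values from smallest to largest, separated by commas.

IQR = Q3 − Q1 = 532.50 − 495.50 = 37.00.
Lower fence = Q1 − 1.5·IQR = 495.50 − 55.50 = 440.00.
Upper fence = Q3 + 1.5·IQR = 532.50 + 55.50 = 588.00.
352 < 440.00 → outlier.
373 < 440.00 → outlier.
614 > 588.00 → outlier.
All remaining values lie within [440.00, 588.00].

352, 373, 614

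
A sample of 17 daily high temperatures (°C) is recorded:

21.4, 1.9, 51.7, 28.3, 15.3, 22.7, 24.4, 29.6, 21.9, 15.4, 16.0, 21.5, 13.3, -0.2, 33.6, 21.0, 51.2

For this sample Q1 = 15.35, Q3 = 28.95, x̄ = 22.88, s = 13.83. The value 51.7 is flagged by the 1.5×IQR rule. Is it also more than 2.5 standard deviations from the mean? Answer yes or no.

no

z = (51.7 − 22.88) / 13.83 = 2.08.
|z| = 2.08 ≤ 2.5.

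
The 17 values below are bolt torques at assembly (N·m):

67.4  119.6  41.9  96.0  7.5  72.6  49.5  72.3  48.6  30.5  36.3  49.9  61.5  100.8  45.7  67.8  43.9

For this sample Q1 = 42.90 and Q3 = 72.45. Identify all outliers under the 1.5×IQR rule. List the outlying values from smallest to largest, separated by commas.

IQR = Q3 − Q1 = 72.45 − 42.90 = 29.55.
Lower fence = Q1 − 1.5·IQR = 42.90 − 44.325 = -1.425.
Upper fence = Q3 + 1.5·IQR = 72.45 + 44.325 = 116.775.
119.6 > 116.775 → outlier.
All remaining values lie within [-1.425, 116.775].

119.6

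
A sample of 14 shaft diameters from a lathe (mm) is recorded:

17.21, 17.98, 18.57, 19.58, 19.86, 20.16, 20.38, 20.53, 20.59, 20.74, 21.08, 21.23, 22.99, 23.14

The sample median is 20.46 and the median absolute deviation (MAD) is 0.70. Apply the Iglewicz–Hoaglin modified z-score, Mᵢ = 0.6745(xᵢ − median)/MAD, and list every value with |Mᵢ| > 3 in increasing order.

17.21

|Mᵢ| > 3 ⇔ |xᵢ − 20.46| > 3·0.70/0.6745 = 3.11.
So outliers lie outside [17.35, 23.57].
17.21: M = -3.13 → outlier.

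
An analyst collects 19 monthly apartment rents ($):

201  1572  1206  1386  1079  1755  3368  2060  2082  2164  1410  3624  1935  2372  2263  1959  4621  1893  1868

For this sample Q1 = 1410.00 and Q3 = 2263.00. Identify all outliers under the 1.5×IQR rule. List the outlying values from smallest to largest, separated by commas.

IQR = Q3 − Q1 = 2263.00 − 1410.00 = 853.00.
Lower fence = Q1 − 1.5·IQR = 1410.00 − 1279.50 = 130.50.
Upper fence = Q3 + 1.5·IQR = 2263.00 + 1279.50 = 3542.50.
3624 > 3542.50 → outlier.
4621 > 3542.50 → outlier.
All remaining values lie within [130.50, 3542.50].

3624, 4621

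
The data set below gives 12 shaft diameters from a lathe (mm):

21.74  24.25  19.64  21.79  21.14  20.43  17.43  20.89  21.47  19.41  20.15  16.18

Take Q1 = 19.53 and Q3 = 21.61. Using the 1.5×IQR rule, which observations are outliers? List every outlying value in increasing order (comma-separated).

16.18

IQR = Q3 − Q1 = 21.61 − 19.53 = 2.08.
Lower fence = Q1 − 1.5·IQR = 19.53 − 3.12 = 16.41.
Upper fence = Q3 + 1.5·IQR = 21.61 + 3.12 = 24.73.
16.18 < 16.41 → outlier.
All remaining values lie within [16.41, 24.73].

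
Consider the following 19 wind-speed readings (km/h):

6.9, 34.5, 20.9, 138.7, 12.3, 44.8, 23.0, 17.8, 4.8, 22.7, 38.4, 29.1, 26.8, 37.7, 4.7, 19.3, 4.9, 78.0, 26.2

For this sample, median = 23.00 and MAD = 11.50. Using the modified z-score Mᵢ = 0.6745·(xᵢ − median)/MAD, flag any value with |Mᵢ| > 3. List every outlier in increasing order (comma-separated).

|Mᵢ| > 3 ⇔ |xᵢ − 23.00| > 3·11.50/0.6745 = 51.15.
So outliers lie outside [-28.15, 74.15].
78.0: M = 3.23 → outlier.
138.7: M = 6.79 → outlier.

78.0, 138.7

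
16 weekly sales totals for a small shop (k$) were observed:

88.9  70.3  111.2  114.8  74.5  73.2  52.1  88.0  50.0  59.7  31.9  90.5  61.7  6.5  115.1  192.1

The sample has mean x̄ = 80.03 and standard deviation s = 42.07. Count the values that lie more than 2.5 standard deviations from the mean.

1

Cutoffs: x̄ ± 2.5s = [-25.145, 185.205].
Outside the cutoffs: 192.1.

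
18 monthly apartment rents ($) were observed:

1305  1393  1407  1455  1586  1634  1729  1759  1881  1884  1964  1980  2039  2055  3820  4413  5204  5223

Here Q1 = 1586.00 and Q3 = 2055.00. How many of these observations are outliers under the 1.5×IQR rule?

IQR = 469.00; fences at 1586.00 − 703.50 = 882.50 and 2055.00 + 703.50 = 2758.50.
Outside the cutoffs: 3820, 4413, 5204, 5223.

4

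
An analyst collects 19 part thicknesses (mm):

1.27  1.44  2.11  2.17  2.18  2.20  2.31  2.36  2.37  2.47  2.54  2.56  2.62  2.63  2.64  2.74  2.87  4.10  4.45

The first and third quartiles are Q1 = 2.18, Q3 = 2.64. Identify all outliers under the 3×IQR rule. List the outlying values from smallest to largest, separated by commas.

4.10, 4.45

IQR = Q3 − Q1 = 2.64 − 2.18 = 0.46.
Lower fence = Q1 − 3·IQR = 2.18 − 1.38 = 0.80.
Upper fence = Q3 + 3·IQR = 2.64 + 1.38 = 4.02.
4.10 > 4.02 → outlier.
4.45 > 4.02 → outlier.
All remaining values lie within [0.80, 4.02].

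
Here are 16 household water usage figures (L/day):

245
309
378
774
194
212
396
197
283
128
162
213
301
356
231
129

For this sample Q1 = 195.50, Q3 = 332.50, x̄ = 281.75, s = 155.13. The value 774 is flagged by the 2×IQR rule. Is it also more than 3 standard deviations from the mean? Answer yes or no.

yes

z = (774 − 281.75) / 155.13 = 3.17.
|z| = 3.17 > 3.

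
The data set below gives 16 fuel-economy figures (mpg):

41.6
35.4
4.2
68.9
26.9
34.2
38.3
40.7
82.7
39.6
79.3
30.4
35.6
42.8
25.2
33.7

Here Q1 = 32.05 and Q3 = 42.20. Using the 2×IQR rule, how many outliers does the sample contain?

4

IQR = 10.15; fences at 32.05 − 20.30 = 11.75 and 42.20 + 20.30 = 62.50.
Outside the cutoffs: 4.2, 68.9, 79.3, 82.7.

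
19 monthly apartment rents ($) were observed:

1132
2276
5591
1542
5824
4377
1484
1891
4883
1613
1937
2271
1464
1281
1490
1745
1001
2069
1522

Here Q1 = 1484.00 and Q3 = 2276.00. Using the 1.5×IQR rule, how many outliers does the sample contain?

4

IQR = 792.00; fences at 1484.00 − 1188.00 = 296.00 and 2276.00 + 1188.00 = 3464.00.
Outside the cutoffs: 4377, 4883, 5591, 5824.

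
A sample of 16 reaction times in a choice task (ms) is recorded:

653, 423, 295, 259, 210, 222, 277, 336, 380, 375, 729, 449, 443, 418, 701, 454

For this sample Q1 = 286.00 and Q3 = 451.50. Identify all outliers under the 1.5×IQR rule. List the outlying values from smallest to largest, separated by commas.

701, 729

IQR = Q3 − Q1 = 451.50 − 286.00 = 165.50.
Lower fence = Q1 − 1.5·IQR = 286.00 − 248.25 = 37.75.
Upper fence = Q3 + 1.5·IQR = 451.50 + 248.25 = 699.75.
701 > 699.75 → outlier.
729 > 699.75 → outlier.
All remaining values lie within [37.75, 699.75].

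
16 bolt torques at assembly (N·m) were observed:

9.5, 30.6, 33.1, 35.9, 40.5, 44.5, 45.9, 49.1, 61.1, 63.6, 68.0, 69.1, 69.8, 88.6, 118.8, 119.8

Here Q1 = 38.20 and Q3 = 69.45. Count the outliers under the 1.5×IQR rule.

2

IQR = 31.25; fences at 38.20 − 46.875 = -8.675 and 69.45 + 46.875 = 116.325.
Outside the cutoffs: 118.8, 119.8.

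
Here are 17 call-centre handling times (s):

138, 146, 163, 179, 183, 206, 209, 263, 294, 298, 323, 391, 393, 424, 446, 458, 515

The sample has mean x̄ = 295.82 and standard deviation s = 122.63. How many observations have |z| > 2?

0

Cutoffs: x̄ ± 2s = [50.56, 541.08].
Every value lies within the cutoffs.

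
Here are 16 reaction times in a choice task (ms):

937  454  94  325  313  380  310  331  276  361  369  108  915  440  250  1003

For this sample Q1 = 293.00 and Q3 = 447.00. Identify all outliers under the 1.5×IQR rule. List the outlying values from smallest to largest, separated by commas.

IQR = Q3 − Q1 = 447.00 − 293.00 = 154.00.
Lower fence = Q1 − 1.5·IQR = 293.00 − 231.00 = 62.00.
Upper fence = Q3 + 1.5·IQR = 447.00 + 231.00 = 678.00.
915 > 678.00 → outlier.
937 > 678.00 → outlier.
1003 > 678.00 → outlier.
All remaining values lie within [62.00, 678.00].

915, 937, 1003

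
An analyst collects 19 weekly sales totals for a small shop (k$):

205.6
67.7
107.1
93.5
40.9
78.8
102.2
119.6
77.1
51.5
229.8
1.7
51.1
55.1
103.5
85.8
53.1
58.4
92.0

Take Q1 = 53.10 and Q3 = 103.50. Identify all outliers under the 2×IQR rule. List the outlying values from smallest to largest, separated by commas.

205.6, 229.8

IQR = Q3 − Q1 = 103.50 − 53.10 = 50.40.
Lower fence = Q1 − 2·IQR = 53.10 − 100.80 = -47.70.
Upper fence = Q3 + 2·IQR = 103.50 + 100.80 = 204.30.
205.6 > 204.30 → outlier.
229.8 > 204.30 → outlier.
All remaining values lie within [-47.70, 204.30].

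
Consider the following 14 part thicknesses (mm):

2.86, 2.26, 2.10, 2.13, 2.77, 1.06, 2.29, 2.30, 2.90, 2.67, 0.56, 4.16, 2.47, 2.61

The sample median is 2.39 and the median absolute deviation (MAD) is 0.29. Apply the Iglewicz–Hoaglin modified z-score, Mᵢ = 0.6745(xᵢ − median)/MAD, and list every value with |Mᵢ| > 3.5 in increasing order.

|Mᵢ| > 3.5 ⇔ |xᵢ − 2.39| > 3.5·0.29/0.6745 = 1.50.
So outliers lie outside [0.89, 3.89].
0.56: M = -4.26 → outlier.
4.16: M = 4.12 → outlier.

0.56, 4.16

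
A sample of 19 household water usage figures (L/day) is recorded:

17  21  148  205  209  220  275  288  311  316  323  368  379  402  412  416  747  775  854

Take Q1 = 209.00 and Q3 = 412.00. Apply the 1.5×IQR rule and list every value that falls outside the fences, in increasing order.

747, 775, 854

IQR = Q3 − Q1 = 412.00 − 209.00 = 203.00.
Lower fence = Q1 − 1.5·IQR = 209.00 − 304.50 = -95.50.
Upper fence = Q3 + 1.5·IQR = 412.00 + 304.50 = 716.50.
747 > 716.50 → outlier.
775 > 716.50 → outlier.
854 > 716.50 → outlier.
All remaining values lie within [-95.50, 716.50].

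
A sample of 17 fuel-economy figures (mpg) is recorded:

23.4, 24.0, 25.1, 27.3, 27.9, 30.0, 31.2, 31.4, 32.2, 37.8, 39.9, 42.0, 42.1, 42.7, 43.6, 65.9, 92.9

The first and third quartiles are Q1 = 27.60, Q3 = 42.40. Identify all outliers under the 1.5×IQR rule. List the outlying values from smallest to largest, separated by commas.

IQR = Q3 − Q1 = 42.40 − 27.60 = 14.80.
Lower fence = Q1 − 1.5·IQR = 27.60 − 22.20 = 5.40.
Upper fence = Q3 + 1.5·IQR = 42.40 + 22.20 = 64.60.
65.9 > 64.60 → outlier.
92.9 > 64.60 → outlier.
All remaining values lie within [5.40, 64.60].

65.9, 92.9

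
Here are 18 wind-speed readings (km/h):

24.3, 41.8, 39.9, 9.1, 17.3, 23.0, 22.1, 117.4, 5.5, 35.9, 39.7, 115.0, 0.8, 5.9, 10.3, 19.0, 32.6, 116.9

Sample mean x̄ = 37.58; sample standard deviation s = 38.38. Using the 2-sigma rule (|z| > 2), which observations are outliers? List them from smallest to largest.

Cutoffs at x̄ ± 2s: 37.58 ± 2·38.38 = [-39.18, 114.34].
115.0: z = 2.02, |z| > 2 → outlier.
116.9: z = 2.07, |z| > 2 → outlier.
117.4: z = 2.08, |z| > 2 → outlier.
Every other value lies within [-39.18, 114.34].

115.0, 116.9, 117.4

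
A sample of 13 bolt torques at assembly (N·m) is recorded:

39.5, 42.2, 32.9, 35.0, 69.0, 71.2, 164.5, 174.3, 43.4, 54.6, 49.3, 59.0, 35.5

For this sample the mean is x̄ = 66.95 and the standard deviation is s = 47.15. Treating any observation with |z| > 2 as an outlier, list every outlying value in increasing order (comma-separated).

164.5, 174.3

Cutoffs at x̄ ± 2s: 66.95 ± 2·47.15 = [-27.35, 161.25].
164.5: z = 2.07, |z| > 2 → outlier.
174.3: z = 2.28, |z| > 2 → outlier.
Every other value lies within [-27.35, 161.25].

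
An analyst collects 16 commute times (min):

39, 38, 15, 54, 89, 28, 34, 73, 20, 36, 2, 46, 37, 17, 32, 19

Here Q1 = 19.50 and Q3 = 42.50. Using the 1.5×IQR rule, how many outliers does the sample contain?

IQR = 23.00; fences at 19.50 − 34.50 = -15.00 and 42.50 + 34.50 = 77.00.
Outside the cutoffs: 89.

1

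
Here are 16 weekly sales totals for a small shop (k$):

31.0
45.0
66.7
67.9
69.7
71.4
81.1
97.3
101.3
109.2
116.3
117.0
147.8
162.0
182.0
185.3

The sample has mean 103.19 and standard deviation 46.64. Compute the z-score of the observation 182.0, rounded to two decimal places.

1.69

z = (182.0 − 103.19) / 46.64 = 1.69.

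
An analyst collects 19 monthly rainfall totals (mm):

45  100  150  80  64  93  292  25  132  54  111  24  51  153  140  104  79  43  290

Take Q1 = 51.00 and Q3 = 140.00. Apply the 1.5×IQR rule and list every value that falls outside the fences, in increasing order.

290, 292

IQR = Q3 − Q1 = 140.00 − 51.00 = 89.00.
Lower fence = Q1 − 1.5·IQR = 51.00 − 133.50 = -82.50.
Upper fence = Q3 + 1.5·IQR = 140.00 + 133.50 = 273.50.
290 > 273.50 → outlier.
292 > 273.50 → outlier.
All remaining values lie within [-82.50, 273.50].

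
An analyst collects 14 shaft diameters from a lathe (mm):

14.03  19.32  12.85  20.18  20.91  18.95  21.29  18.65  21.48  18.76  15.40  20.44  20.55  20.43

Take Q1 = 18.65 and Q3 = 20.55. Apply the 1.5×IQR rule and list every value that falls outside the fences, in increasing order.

IQR = Q3 − Q1 = 20.55 − 18.65 = 1.90.
Lower fence = Q1 − 1.5·IQR = 18.65 − 2.85 = 15.80.
Upper fence = Q3 + 1.5·IQR = 20.55 + 2.85 = 23.40.
12.85 < 15.80 → outlier.
14.03 < 15.80 → outlier.
15.40 < 15.80 → outlier.
All remaining values lie within [15.80, 23.40].

12.85, 14.03, 15.40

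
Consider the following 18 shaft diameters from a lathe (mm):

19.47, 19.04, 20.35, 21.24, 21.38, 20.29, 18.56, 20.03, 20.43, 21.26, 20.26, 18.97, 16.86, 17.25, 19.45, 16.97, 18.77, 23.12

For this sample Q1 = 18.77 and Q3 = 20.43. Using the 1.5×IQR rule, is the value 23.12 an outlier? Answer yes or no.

yes

IQR = Q3 − Q1 = 20.43 − 18.77 = 1.66.
Lower fence = Q1 − 1.5·IQR = 18.77 − 2.49 = 16.28.
Upper fence = Q3 + 1.5·IQR = 20.43 + 2.49 = 22.92.
23.12 lies above the upper fence.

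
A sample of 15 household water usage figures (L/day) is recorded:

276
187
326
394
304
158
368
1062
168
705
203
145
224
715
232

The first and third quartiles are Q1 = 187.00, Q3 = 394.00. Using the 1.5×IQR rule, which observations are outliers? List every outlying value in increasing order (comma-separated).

705, 715, 1062

IQR = Q3 − Q1 = 394.00 − 187.00 = 207.00.
Lower fence = Q1 − 1.5·IQR = 187.00 − 310.50 = -123.50.
Upper fence = Q3 + 1.5·IQR = 394.00 + 310.50 = 704.50.
705 > 704.50 → outlier.
715 > 704.50 → outlier.
1062 > 704.50 → outlier.
All remaining values lie within [-123.50, 704.50].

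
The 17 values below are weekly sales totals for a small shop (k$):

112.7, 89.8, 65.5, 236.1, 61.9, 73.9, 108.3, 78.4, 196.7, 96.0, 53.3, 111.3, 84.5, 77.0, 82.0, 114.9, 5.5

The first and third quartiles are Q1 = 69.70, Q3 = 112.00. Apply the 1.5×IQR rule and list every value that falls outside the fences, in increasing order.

IQR = Q3 − Q1 = 112.00 − 69.70 = 42.30.
Lower fence = Q1 − 1.5·IQR = 69.70 − 63.45 = 6.25.
Upper fence = Q3 + 1.5·IQR = 112.00 + 63.45 = 175.45.
5.5 < 6.25 → outlier.
196.7 > 175.45 → outlier.
236.1 > 175.45 → outlier.
All remaining values lie within [6.25, 175.45].

5.5, 196.7, 236.1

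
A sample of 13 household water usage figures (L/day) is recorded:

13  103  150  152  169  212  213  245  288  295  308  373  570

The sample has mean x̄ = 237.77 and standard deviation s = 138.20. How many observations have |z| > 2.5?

0

Cutoffs: x̄ ± 2.5s = [-107.73, 583.27].
Every value lies within the cutoffs.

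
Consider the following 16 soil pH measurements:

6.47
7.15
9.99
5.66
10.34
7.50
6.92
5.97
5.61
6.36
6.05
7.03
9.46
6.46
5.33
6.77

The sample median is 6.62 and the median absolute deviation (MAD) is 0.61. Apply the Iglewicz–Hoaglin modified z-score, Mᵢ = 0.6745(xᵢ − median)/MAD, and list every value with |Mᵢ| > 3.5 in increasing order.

9.99, 10.34

|Mᵢ| > 3.5 ⇔ |xᵢ − 6.62| > 3.5·0.61/0.6745 = 3.17.
So outliers lie outside [3.45, 9.79].
9.99: M = 3.73 → outlier.
10.34: M = 4.11 → outlier.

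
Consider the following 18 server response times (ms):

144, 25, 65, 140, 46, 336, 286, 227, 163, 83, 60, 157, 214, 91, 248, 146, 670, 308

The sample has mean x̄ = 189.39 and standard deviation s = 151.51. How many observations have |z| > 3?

1

Cutoffs: x̄ ± 3s = [-265.14, 643.92].
Outside the cutoffs: 670.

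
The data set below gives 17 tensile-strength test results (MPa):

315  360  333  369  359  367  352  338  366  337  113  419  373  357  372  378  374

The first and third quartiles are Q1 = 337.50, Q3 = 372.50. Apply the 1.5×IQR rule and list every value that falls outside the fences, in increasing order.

113

IQR = Q3 − Q1 = 372.50 − 337.50 = 35.00.
Lower fence = Q1 − 1.5·IQR = 337.50 − 52.50 = 285.00.
Upper fence = Q3 + 1.5·IQR = 372.50 + 52.50 = 425.00.
113 < 285.00 → outlier.
All remaining values lie within [285.00, 425.00].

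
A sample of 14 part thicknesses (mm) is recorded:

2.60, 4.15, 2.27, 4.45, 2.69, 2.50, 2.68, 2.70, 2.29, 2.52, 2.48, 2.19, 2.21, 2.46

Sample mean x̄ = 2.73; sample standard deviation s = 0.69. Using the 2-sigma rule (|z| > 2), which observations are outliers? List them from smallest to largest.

Cutoffs at x̄ ± 2s: 2.73 ± 2·0.69 = [1.35, 4.11].
4.15: z = 2.06, |z| > 2 → outlier.
4.45: z = 2.49, |z| > 2 → outlier.
Every other value lies within [1.35, 4.11].

4.15, 4.45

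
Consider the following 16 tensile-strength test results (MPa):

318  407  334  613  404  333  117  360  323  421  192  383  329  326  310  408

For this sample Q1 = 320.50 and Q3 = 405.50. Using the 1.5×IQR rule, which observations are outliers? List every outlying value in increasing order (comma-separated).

IQR = Q3 − Q1 = 405.50 − 320.50 = 85.00.
Lower fence = Q1 − 1.5·IQR = 320.50 − 127.50 = 193.00.
Upper fence = Q3 + 1.5·IQR = 405.50 + 127.50 = 533.00.
117 < 193.00 → outlier.
192 < 193.00 → outlier.
613 > 533.00 → outlier.
All remaining values lie within [193.00, 533.00].

117, 192, 613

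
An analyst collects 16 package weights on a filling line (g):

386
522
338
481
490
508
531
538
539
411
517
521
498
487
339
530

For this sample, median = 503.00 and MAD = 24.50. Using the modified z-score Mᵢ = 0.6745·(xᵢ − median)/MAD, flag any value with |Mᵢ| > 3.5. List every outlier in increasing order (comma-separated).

338, 339

|Mᵢ| > 3.5 ⇔ |xᵢ − 503.00| > 3.5·24.50/0.6745 = 127.13.
So outliers lie outside [375.87, 630.13].
338: M = -4.54 → outlier.
339: M = -4.52 → outlier.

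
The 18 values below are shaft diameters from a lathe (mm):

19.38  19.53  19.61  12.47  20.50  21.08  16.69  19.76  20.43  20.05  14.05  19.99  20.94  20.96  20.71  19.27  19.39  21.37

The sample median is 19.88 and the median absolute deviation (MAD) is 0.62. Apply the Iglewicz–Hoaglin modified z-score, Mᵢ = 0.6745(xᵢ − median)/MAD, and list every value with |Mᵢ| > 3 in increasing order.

12.47, 14.05, 16.69

|Mᵢ| > 3 ⇔ |xᵢ − 19.88| > 3·0.62/0.6745 = 2.76.
So outliers lie outside [17.12, 22.64].
12.47: M = -8.06 → outlier.
14.05: M = -6.34 → outlier.
16.69: M = -3.47 → outlier.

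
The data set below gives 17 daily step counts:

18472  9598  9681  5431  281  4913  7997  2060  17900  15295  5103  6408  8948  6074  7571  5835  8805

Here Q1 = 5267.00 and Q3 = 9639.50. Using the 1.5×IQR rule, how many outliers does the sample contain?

IQR = 4372.50; fences at 5267.00 − 6558.75 = -1291.75 and 9639.50 + 6558.75 = 16198.25.
Outside the cutoffs: 17900, 18472.

2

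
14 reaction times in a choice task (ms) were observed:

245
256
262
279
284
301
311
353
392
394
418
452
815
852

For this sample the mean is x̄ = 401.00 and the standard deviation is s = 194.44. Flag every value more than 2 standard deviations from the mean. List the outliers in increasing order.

815, 852

Cutoffs at x̄ ± 2s: 401.00 ± 2·194.44 = [12.12, 789.88].
815: z = 2.13, |z| > 2 → outlier.
852: z = 2.32, |z| > 2 → outlier.
Every other value lies within [12.12, 789.88].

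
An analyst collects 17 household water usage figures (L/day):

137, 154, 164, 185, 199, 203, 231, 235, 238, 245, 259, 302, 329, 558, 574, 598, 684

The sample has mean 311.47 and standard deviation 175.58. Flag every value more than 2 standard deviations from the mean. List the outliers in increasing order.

684

Cutoffs at x̄ ± 2s: 311.47 ± 2·175.58 = [-39.69, 662.63].
684: z = 2.12, |z| > 2 → outlier.
Every other value lies within [-39.69, 662.63].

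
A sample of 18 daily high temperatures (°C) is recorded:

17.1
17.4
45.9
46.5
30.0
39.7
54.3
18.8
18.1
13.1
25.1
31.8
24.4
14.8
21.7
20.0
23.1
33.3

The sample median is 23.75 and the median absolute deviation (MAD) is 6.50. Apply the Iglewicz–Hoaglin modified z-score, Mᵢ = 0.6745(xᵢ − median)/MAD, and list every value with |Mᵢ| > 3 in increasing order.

|Mᵢ| > 3 ⇔ |xᵢ − 23.75| > 3·6.50/0.6745 = 28.91.
So outliers lie outside [-5.16, 52.66].
54.3: M = 3.17 → outlier.

54.3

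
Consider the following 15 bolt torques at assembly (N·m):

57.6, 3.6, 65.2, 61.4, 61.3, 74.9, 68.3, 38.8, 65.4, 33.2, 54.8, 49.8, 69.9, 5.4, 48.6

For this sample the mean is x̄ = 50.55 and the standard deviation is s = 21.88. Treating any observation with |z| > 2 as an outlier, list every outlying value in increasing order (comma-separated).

3.6, 5.4

Cutoffs at x̄ ± 2s: 50.55 ± 2·21.88 = [6.79, 94.31].
3.6: z = -2.15, |z| > 2 → outlier.
5.4: z = -2.06, |z| > 2 → outlier.
Every other value lies within [6.79, 94.31].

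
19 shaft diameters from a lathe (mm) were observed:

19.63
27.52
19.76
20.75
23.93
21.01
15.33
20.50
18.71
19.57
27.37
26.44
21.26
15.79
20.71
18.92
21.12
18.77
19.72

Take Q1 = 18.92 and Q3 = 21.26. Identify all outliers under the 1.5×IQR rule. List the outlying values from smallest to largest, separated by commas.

IQR = Q3 − Q1 = 21.26 − 18.92 = 2.34.
Lower fence = Q1 − 1.5·IQR = 18.92 − 3.51 = 15.41.
Upper fence = Q3 + 1.5·IQR = 21.26 + 3.51 = 24.77.
15.33 < 15.41 → outlier.
26.44 > 24.77 → outlier.
27.37 > 24.77 → outlier.
27.52 > 24.77 → outlier.
All remaining values lie within [15.41, 24.77].

15.33, 26.44, 27.37, 27.52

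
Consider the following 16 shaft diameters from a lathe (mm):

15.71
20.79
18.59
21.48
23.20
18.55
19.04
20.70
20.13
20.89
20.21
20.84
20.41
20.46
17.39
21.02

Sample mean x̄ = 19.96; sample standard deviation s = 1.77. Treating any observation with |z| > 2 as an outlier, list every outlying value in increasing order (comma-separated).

Cutoffs at x̄ ± 2s: 19.96 ± 2·1.77 = [16.42, 23.50].
15.71: z = -2.40, |z| > 2 → outlier.
Every other value lies within [16.42, 23.50].

15.71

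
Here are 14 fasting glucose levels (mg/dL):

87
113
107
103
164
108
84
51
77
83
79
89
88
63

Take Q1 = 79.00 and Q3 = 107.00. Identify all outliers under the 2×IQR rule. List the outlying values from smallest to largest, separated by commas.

164

IQR = Q3 − Q1 = 107.00 − 79.00 = 28.00.
Lower fence = Q1 − 2·IQR = 79.00 − 56.00 = 23.00.
Upper fence = Q3 + 2·IQR = 107.00 + 56.00 = 163.00.
164 > 163.00 → outlier.
All remaining values lie within [23.00, 163.00].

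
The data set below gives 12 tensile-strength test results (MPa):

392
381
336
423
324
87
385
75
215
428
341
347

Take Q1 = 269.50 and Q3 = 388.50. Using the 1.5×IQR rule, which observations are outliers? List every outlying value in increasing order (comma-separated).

75, 87

IQR = Q3 − Q1 = 388.50 − 269.50 = 119.00.
Lower fence = Q1 − 1.5·IQR = 269.50 − 178.50 = 91.00.
Upper fence = Q3 + 1.5·IQR = 388.50 + 178.50 = 567.00.
75 < 91.00 → outlier.
87 < 91.00 → outlier.
All remaining values lie within [91.00, 567.00].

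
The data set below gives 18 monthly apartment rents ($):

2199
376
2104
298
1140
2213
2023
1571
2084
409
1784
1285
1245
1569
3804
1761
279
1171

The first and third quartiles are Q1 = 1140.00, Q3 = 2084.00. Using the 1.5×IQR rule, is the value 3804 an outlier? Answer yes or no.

yes

IQR = Q3 − Q1 = 2084.00 − 1140.00 = 944.00.
Lower fence = Q1 − 1.5·IQR = 1140.00 − 1416.00 = -276.00.
Upper fence = Q3 + 1.5·IQR = 2084.00 + 1416.00 = 3500.00.
3804 lies above the upper fence.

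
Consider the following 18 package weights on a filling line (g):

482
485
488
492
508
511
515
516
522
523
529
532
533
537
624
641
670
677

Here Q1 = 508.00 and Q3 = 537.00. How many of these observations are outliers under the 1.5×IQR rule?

4

IQR = 29.00; fences at 508.00 − 43.50 = 464.50 and 537.00 + 43.50 = 580.50.
Outside the cutoffs: 624, 641, 670, 677.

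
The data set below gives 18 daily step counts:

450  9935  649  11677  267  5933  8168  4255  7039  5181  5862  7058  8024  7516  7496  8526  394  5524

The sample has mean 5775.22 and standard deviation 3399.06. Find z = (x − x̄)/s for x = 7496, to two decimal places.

z = (7496 − 5775.22) / 3399.06 = 0.51.

0.51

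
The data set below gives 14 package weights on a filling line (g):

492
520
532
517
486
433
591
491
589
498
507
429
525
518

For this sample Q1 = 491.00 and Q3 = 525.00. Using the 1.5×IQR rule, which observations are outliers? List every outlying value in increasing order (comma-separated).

429, 433, 589, 591

IQR = Q3 − Q1 = 525.00 − 491.00 = 34.00.
Lower fence = Q1 − 1.5·IQR = 491.00 − 51.00 = 440.00.
Upper fence = Q3 + 1.5·IQR = 525.00 + 51.00 = 576.00.
429 < 440.00 → outlier.
433 < 440.00 → outlier.
589 > 576.00 → outlier.
591 > 576.00 → outlier.
All remaining values lie within [440.00, 576.00].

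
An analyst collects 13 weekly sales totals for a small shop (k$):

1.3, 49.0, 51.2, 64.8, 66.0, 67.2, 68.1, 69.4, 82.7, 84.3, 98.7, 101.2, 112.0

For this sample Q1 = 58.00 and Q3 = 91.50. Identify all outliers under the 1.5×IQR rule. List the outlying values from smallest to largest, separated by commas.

1.3

IQR = Q3 − Q1 = 91.50 − 58.00 = 33.50.
Lower fence = Q1 − 1.5·IQR = 58.00 − 50.25 = 7.75.
Upper fence = Q3 + 1.5·IQR = 91.50 + 50.25 = 141.75.
1.3 < 7.75 → outlier.
All remaining values lie within [7.75, 141.75].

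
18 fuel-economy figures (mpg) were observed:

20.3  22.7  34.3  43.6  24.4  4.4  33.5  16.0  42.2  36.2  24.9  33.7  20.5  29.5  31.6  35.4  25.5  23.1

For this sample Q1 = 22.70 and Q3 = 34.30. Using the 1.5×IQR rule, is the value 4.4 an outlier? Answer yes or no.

IQR = Q3 − Q1 = 34.30 − 22.70 = 11.60.
Lower fence = Q1 − 1.5·IQR = 22.70 − 17.40 = 5.30.
Upper fence = Q3 + 1.5·IQR = 34.30 + 17.40 = 51.70.
4.4 lies below the lower fence.

yes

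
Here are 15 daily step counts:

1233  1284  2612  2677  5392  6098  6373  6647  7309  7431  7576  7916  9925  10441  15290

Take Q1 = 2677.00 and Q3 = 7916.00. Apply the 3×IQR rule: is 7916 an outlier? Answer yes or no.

no

IQR = Q3 − Q1 = 7916.00 − 2677.00 = 5239.00.
Lower fence = Q1 − 3·IQR = 2677.00 − 15717.00 = -13040.00.
Upper fence = Q3 + 3·IQR = 7916.00 + 15717.00 = 23633.00.
7916 lies within [-13040.00, 23633.00].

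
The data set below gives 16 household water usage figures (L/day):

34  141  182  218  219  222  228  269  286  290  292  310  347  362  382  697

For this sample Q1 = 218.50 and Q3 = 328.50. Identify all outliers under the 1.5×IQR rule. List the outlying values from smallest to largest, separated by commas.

IQR = Q3 − Q1 = 328.50 − 218.50 = 110.00.
Lower fence = Q1 − 1.5·IQR = 218.50 − 165.00 = 53.50.
Upper fence = Q3 + 1.5·IQR = 328.50 + 165.00 = 493.50.
34 < 53.50 → outlier.
697 > 493.50 → outlier.
All remaining values lie within [53.50, 493.50].

34, 697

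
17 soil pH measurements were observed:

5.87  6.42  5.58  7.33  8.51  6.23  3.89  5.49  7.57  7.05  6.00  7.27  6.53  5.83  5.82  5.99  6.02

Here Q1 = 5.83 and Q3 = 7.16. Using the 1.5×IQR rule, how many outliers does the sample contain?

0

IQR = 1.33; fences at 5.83 − 1.995 = 3.835 and 7.16 + 1.995 = 9.155.
Every value lies within the cutoffs.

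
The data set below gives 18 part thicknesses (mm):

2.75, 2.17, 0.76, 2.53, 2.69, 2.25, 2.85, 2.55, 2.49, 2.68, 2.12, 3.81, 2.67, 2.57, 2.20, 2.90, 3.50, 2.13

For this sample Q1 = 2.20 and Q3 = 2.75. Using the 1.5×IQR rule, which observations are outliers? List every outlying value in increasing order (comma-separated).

0.76, 3.81

IQR = Q3 − Q1 = 2.75 − 2.20 = 0.55.
Lower fence = Q1 − 1.5·IQR = 2.20 − 0.825 = 1.375.
Upper fence = Q3 + 1.5·IQR = 2.75 + 0.825 = 3.575.
0.76 < 1.375 → outlier.
3.81 > 3.575 → outlier.
All remaining values lie within [1.375, 3.575].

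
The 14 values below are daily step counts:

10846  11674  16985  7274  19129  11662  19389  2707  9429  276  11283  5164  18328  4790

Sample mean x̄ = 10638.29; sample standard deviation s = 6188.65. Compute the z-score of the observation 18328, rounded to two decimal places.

z = (18328 − 10638.29) / 6188.65 = 1.24.

1.24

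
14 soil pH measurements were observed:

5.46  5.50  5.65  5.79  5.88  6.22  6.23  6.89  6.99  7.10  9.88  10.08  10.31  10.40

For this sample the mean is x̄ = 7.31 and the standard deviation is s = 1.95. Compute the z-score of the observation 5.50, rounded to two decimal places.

-0.93

z = (5.50 − 7.31) / 1.95 = -0.93.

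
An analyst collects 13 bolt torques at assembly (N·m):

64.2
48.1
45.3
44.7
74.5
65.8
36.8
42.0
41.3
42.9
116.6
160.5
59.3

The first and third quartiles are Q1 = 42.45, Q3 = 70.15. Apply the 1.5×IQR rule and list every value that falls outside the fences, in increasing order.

IQR = Q3 − Q1 = 70.15 − 42.45 = 27.70.
Lower fence = Q1 − 1.5·IQR = 42.45 − 41.55 = 0.90.
Upper fence = Q3 + 1.5·IQR = 70.15 + 41.55 = 111.70.
116.6 > 111.70 → outlier.
160.5 > 111.70 → outlier.
All remaining values lie within [0.90, 111.70].

116.6, 160.5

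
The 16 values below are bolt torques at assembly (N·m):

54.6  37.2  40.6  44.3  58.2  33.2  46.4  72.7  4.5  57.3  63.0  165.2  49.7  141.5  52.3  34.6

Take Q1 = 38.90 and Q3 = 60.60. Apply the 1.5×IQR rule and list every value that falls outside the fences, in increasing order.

4.5, 141.5, 165.2

IQR = Q3 − Q1 = 60.60 − 38.90 = 21.70.
Lower fence = Q1 − 1.5·IQR = 38.90 − 32.55 = 6.35.
Upper fence = Q3 + 1.5·IQR = 60.60 + 32.55 = 93.15.
4.5 < 6.35 → outlier.
141.5 > 93.15 → outlier.
165.2 > 93.15 → outlier.
All remaining values lie within [6.35, 93.15].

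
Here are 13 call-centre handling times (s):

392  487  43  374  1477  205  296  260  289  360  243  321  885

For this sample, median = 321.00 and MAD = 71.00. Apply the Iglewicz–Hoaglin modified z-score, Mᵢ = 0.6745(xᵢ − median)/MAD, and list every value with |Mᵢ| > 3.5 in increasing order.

885, 1477

|Mᵢ| > 3.5 ⇔ |xᵢ − 321.00| > 3.5·71.00/0.6745 = 368.42.
So outliers lie outside [-47.42, 689.42].
885: M = 5.36 → outlier.
1477: M = 10.98 → outlier.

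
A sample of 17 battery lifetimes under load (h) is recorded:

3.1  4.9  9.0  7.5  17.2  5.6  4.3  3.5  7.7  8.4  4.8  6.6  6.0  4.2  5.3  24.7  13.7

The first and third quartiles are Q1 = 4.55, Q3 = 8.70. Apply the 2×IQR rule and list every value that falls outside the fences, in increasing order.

IQR = Q3 − Q1 = 8.70 − 4.55 = 4.15.
Lower fence = Q1 − 2·IQR = 4.55 − 8.30 = -3.75.
Upper fence = Q3 + 2·IQR = 8.70 + 8.30 = 17.00.
17.2 > 17.00 → outlier.
24.7 > 17.00 → outlier.
All remaining values lie within [-3.75, 17.00].

17.2, 24.7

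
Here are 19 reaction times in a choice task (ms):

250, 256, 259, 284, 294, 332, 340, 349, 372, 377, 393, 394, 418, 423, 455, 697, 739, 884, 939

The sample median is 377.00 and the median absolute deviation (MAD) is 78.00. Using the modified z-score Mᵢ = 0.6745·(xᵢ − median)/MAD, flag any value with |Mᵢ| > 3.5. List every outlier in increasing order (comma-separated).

|Mᵢ| > 3.5 ⇔ |xᵢ − 377.00| > 3.5·78.00/0.6745 = 404.74.
So outliers lie outside [-27.74, 781.74].
884: M = 4.38 → outlier.
939: M = 4.86 → outlier.

884, 939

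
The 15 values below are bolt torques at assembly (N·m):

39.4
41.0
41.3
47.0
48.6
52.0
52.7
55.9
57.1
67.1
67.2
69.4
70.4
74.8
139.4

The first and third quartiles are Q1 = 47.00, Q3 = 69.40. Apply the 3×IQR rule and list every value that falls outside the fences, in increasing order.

IQR = Q3 − Q1 = 69.40 − 47.00 = 22.40.
Lower fence = Q1 − 3·IQR = 47.00 − 67.20 = -20.20.
Upper fence = Q3 + 3·IQR = 69.40 + 67.20 = 136.60.
139.4 > 136.60 → outlier.
All remaining values lie within [-20.20, 136.60].

139.4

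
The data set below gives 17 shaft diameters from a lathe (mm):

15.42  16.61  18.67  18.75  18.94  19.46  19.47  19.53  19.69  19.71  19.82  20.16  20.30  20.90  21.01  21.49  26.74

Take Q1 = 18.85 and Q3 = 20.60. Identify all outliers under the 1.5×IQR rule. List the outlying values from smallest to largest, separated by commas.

15.42, 26.74

IQR = Q3 − Q1 = 20.60 − 18.85 = 1.75.
Lower fence = Q1 − 1.5·IQR = 18.85 − 2.625 = 16.225.
Upper fence = Q3 + 1.5·IQR = 20.60 + 2.625 = 23.225.
15.42 < 16.225 → outlier.
26.74 > 23.225 → outlier.
All remaining values lie within [16.225, 23.225].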